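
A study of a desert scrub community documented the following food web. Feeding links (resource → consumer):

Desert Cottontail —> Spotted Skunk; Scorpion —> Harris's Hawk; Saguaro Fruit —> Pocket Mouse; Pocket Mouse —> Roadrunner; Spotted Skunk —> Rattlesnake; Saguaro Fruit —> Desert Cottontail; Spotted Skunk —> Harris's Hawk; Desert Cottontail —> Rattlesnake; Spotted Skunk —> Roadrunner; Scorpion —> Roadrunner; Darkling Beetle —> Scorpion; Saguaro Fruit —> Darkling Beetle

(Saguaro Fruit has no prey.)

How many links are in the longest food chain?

One longest chain: Saguaro Fruit → Desert Cottontail → Spotted Skunk → Rattlesnake.
It has 4 species and 3 links.

3 links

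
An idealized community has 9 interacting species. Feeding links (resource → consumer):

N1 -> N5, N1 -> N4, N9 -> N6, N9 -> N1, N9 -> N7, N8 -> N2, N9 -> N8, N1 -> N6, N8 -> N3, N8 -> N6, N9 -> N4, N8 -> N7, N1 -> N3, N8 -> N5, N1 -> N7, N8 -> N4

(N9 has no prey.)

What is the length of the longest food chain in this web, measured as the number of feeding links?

One longest chain: N9 → N1 → N7.
It has 3 species and 2 links.

2 links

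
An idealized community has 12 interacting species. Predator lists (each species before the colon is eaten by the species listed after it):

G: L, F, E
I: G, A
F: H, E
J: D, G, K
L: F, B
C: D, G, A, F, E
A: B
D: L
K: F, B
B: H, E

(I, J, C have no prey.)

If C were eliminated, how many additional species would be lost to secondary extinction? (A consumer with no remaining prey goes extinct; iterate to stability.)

Remove C.
Every predator of it retains at least one other prey: D still has J; G still has I, J; A still has I; F still has G, K, L; E still has G, F, B.
No consumer loses all prey, so no secondary extinctions occur.

0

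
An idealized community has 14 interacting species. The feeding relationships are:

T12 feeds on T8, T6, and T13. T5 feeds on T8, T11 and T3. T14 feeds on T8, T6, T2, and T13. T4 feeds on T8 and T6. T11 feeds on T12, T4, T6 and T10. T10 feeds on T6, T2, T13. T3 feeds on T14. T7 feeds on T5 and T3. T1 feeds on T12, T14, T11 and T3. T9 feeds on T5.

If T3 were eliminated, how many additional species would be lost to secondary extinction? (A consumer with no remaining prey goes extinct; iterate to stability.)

0

Remove T3.
Every predator of it retains at least one other prey: T5 still has T8, T11; T1 still has T14, T12, T11; T7 still has T5.
No consumer loses all prey, so no secondary extinctions occur.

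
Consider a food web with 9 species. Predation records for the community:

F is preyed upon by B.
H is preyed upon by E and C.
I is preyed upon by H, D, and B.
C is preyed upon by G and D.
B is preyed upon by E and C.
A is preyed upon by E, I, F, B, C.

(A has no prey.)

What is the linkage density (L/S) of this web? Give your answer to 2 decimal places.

There are L = 15 links among S = 9 species.
L/S = 15/9 = 1.6667 ≈ 1.67.

L/S = 1.67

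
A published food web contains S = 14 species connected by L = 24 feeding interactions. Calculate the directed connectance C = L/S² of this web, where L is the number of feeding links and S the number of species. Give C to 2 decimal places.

The web has S = 14 species and L = 24 feeding links.
C = L / S² = 24 / 196 = 0.1224 ≈ 0.12.

C = 0.12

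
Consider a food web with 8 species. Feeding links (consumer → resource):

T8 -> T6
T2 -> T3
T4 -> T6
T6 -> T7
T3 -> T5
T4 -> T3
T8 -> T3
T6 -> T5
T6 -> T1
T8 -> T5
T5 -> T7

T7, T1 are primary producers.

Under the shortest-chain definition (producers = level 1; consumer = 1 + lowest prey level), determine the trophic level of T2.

T7 is a producer → level 1.
T5 eats T7 → level 2.
T3 eats T5 → level 3.
T2 eats T3 → level 4.
No prey of T2 is below level 3, so 4 is the minimum.

Trophic level 4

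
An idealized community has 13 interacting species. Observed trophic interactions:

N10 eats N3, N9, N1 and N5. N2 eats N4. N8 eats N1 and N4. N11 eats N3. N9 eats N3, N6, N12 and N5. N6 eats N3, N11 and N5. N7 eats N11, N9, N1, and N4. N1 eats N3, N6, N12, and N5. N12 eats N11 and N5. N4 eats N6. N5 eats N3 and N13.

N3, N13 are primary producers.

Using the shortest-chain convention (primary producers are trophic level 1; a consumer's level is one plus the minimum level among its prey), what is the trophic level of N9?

N3 is a producer → level 1.
N9 eats N3 → level 2.

Trophic level 2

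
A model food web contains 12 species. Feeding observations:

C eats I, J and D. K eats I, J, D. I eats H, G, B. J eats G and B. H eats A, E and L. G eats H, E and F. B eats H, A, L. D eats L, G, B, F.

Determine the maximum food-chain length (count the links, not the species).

One longest chain: L → H → B → J → K.
It has 5 species and 4 links.

4 links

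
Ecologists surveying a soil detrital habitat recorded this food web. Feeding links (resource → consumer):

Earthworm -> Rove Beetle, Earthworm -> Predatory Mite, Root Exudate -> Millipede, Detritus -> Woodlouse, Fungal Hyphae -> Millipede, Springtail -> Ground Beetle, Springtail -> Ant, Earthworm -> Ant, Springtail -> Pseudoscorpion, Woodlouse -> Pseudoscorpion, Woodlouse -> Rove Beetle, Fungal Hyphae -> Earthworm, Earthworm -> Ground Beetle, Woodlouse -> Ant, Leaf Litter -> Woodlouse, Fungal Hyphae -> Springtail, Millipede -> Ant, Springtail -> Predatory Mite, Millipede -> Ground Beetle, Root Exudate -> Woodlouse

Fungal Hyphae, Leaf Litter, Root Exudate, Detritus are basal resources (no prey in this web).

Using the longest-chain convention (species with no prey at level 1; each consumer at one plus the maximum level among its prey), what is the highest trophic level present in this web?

Basal resources (level 1): Fungal Hyphae, Leaf Litter, Root Exudate, Detritus.
Fungal Hyphae → Earthworm → Rove Beetle gives Rove Beetle level 3.
No species has a prey at level 3, so no species reaches level 4.

3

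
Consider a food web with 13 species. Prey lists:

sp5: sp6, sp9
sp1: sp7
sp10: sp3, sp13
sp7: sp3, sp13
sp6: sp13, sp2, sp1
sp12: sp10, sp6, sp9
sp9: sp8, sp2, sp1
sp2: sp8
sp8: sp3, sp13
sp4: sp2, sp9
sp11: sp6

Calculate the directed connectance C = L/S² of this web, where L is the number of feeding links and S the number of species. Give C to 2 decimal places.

The web has S = 13 species and L = 22 feeding links.
C = L / S² = 22 / 169 = 0.1302 ≈ 0.13.

C = 0.13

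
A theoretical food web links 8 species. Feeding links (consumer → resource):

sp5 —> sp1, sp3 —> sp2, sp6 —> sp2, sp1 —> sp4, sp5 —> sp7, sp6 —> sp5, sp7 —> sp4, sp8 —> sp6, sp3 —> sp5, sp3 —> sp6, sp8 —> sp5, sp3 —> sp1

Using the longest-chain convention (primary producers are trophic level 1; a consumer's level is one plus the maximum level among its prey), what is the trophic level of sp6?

sp4 is a producer → level 1.
sp7 eats sp4 → level 2.
sp5 eats sp7 (level 2); other prey at levels: sp1 2 → level 3.
sp6 eats sp5 (level 3); other prey at levels: sp2 1 → level 4.

Trophic level 4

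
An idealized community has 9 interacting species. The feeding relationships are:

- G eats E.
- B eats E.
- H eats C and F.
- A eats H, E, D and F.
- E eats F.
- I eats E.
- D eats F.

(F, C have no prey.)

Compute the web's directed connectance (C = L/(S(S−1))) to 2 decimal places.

The web has S = 9 species and L = 11 feeding links.
C = L / (S(S−1)) = 11 / 72 = 0.1528 ≈ 0.15.

C = 0.15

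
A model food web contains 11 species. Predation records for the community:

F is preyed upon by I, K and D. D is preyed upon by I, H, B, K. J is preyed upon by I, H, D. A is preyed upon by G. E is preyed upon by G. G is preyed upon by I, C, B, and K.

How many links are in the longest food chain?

2 links

One longest chain: F → D → B.
It has 3 species and 2 links.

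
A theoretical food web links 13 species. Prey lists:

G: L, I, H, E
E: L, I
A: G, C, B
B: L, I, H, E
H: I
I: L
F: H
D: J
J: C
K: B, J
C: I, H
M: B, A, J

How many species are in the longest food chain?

6 species

One longest chain: L → I → H → C → J → D.
It has 6 species and 5 links.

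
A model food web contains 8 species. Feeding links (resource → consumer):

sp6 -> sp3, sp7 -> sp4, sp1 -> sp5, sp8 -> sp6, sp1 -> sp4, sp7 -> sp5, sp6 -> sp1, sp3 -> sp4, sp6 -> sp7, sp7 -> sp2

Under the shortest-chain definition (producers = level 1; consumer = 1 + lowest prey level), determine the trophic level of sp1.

sp8 is a producer → level 1.
sp6 eats sp8 → level 2.
sp1 eats sp6 → level 3.
No prey of sp1 is below level 2, so 3 is the minimum.

Trophic level 3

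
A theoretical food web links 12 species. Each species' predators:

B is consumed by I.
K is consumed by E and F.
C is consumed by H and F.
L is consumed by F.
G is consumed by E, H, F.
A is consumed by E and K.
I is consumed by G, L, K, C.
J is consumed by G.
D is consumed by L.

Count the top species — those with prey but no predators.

Top species (has prey, but nothing eats it): H, F, E.
Count: 3.

3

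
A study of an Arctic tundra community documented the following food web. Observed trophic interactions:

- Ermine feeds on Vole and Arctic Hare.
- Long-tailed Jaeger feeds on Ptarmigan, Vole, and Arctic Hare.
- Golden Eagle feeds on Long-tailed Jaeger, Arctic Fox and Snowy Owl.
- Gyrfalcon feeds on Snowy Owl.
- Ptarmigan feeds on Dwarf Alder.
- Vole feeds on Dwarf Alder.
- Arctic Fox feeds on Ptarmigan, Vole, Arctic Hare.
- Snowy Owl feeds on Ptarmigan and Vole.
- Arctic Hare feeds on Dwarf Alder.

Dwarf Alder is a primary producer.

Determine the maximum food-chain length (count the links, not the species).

One longest chain: Dwarf Alder → Ptarmigan → Snowy Owl → Gyrfalcon.
It has 4 species and 3 links.

3 links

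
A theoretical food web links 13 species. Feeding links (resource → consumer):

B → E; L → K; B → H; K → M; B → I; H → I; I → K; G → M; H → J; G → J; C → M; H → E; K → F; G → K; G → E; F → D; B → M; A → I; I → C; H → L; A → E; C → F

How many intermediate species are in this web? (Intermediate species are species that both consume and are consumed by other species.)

Intermediate species (has both prey and predators): H, L, I, C, K, F.
Count: 6.

6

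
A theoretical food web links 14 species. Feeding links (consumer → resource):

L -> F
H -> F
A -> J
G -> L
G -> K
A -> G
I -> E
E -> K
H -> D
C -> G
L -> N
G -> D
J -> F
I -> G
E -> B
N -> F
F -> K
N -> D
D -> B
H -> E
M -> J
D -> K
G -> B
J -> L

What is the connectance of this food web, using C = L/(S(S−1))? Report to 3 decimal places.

The web has S = 14 species and L = 24 feeding links.
C = L / (S(S−1)) = 24 / 182 = 0.1319 ≈ 0.132.

C = 0.132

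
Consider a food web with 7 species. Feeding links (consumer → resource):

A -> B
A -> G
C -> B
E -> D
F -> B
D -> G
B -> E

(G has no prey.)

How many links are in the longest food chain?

4 links

One longest chain: G → D → E → B → A.
It has 5 species and 4 links.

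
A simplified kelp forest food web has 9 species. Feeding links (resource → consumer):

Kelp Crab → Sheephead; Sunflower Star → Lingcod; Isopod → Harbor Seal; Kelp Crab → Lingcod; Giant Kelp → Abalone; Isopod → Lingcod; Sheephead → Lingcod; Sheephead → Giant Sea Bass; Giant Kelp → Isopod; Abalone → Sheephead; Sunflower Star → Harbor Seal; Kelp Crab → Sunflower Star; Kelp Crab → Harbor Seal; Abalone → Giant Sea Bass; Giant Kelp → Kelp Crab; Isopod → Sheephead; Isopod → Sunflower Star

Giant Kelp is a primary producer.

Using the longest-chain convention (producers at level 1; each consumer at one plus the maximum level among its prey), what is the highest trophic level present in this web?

4

Producers (level 1): Giant Kelp.
Giant Kelp → Kelp Crab → Sheephead → Giant Sea Bass gives Giant Sea Bass level 4.
No species has a prey at level 4, so no species reaches level 5.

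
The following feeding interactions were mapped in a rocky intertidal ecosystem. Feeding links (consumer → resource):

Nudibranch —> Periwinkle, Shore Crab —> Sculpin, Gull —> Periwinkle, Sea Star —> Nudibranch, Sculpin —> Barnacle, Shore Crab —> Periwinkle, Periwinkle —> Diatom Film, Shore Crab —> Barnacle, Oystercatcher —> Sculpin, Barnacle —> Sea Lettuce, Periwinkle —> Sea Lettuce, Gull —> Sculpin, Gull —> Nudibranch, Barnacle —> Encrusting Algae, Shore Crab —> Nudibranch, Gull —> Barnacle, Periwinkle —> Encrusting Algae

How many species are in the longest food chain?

4 species

One longest chain: Encrusting Algae → Barnacle → Sculpin → Oystercatcher.
It has 4 species and 3 links.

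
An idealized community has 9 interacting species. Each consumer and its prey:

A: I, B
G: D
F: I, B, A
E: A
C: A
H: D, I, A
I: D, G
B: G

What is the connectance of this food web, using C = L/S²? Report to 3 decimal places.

The web has S = 9 species and L = 14 feeding links.
C = L / S² = 14 / 81 = 0.1728 ≈ 0.173.

C = 0.173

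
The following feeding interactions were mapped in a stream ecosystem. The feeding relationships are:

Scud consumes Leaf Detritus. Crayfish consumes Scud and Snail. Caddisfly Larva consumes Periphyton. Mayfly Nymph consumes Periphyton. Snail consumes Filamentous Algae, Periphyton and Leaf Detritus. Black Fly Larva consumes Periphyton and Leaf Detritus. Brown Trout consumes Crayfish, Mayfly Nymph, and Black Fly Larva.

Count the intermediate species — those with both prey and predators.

5

Intermediate species (has both prey and predators): Mayfly Nymph, Black Fly Larva, Snail, Scud, Crayfish.
Count: 5.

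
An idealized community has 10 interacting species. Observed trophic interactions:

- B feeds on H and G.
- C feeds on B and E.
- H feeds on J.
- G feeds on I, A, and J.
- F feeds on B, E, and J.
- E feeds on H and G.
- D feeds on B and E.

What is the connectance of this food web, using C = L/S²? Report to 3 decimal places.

The web has S = 10 species and L = 15 feeding links.
C = L / S² = 15 / 100 = 0.1500 ≈ 0.150.

C = 0.150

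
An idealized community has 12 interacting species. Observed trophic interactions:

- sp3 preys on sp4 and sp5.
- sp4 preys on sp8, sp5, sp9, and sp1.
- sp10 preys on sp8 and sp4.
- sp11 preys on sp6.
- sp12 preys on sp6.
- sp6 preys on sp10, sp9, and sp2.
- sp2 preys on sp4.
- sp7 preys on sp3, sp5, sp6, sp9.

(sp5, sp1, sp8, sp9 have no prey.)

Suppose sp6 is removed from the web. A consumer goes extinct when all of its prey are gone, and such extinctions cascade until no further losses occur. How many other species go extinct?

2

Remove sp6.
Round 1: sp11 (all prey gone), sp12 (all prey gone) → extinct.
No further losses. Total secondary extinctions: 2.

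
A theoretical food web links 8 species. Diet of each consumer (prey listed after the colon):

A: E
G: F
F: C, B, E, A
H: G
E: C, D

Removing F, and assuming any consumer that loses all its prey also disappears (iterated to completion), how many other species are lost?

2

Remove F.
Round 1: G (all prey gone) → extinct.
Round 2: H (all prey gone) → extinct.
No further losses. Total secondary extinctions: 2.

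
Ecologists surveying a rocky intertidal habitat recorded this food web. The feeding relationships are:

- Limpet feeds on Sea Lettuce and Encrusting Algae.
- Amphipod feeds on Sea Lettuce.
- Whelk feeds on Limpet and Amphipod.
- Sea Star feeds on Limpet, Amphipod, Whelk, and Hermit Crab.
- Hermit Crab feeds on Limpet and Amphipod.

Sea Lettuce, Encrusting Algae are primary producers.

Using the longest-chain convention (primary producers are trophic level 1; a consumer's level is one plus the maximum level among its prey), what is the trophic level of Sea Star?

Sea Lettuce is a producer → level 1.
Amphipod eats Sea Lettuce → level 2.
Hermit Crab eats Amphipod (level 2); other prey at levels: Limpet 2 → level 3.
Sea Star eats Hermit Crab (level 3); other prey at levels: Amphipod 2, Limpet 2, Whelk 3 → level 4.

Trophic level 4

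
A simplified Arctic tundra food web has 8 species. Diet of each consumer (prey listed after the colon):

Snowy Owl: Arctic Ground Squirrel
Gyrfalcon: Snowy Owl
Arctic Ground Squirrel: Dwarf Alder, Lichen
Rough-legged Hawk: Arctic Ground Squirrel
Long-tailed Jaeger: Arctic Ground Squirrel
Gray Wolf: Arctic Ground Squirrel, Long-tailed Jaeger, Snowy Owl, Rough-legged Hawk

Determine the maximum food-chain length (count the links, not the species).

3 links

One longest chain: Dwarf Alder → Arctic Ground Squirrel → Snowy Owl → Gyrfalcon.
It has 4 species and 3 links.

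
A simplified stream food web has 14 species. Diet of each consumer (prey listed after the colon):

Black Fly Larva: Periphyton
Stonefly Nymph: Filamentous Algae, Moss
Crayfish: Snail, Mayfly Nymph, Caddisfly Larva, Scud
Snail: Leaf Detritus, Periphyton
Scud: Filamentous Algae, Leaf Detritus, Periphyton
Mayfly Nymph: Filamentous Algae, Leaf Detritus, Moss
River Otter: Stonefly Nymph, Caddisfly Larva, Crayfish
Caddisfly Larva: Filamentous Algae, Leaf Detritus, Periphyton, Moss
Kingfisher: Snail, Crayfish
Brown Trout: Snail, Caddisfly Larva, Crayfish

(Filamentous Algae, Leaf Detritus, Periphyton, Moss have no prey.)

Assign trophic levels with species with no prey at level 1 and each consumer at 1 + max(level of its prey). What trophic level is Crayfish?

Filamentous Algae has no prey (basal) → level 1.
Caddisfly Larva eats Filamentous Algae (level 1); other prey at levels: Leaf Detritus 1, Periphyton 1, Moss 1 → level 2.
Crayfish eats Caddisfly Larva (level 2); other prey at levels: Snail 2, Mayfly Nymph 2, Scud 2 → level 3.

Trophic level 3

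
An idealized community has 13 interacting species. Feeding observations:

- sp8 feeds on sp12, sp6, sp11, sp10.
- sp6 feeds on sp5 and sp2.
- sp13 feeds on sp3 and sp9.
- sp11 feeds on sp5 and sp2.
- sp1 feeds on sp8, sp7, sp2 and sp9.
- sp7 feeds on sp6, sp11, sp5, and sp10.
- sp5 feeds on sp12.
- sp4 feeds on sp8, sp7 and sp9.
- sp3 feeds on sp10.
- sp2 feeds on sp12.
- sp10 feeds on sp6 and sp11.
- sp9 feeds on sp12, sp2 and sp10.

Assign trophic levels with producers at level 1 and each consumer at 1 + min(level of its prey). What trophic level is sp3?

sp12 is a producer → level 1.
sp5 eats sp12 → level 2.
sp6 eats sp5 → level 3.
sp10 eats sp6 → level 4.
sp3 eats sp10 → level 5.
No prey of sp3 is below level 4, so 5 is the minimum.

Trophic level 5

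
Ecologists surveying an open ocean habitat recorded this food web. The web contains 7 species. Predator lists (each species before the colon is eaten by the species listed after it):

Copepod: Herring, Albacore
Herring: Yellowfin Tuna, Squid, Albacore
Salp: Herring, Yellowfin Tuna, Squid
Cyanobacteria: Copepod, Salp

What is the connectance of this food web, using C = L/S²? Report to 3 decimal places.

C = 0.204

The web has S = 7 species and L = 10 feeding links.
C = L / S² = 10 / 49 = 0.2041 ≈ 0.204.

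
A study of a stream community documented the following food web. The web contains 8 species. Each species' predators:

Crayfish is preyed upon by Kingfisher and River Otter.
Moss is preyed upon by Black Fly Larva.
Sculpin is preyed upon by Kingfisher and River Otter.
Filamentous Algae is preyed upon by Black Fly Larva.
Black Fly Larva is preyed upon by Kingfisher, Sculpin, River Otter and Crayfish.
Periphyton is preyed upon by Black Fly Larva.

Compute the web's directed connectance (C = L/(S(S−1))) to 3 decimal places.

The web has S = 8 species and L = 11 feeding links.
C = L / (S(S−1)) = 11 / 56 = 0.1964 ≈ 0.196.

C = 0.196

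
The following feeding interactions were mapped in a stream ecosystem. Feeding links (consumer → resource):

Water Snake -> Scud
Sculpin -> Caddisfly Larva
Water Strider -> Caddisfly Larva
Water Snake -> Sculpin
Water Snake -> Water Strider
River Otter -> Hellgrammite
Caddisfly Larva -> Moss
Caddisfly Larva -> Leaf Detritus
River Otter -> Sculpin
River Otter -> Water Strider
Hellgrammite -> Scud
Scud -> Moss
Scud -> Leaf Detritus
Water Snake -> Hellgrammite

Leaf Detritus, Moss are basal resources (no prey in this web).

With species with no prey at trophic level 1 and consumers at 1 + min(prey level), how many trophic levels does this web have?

4

Basal resources (level 1): Leaf Detritus, Moss.
Following each consumer down to its lowest-level prey: Leaf Detritus → Scud → Hellgrammite → River Otter (levels 1 through 4).
All prey of River Otter (Hellgrammite 3, Water Strider 3, Sculpin 3) are at level 3 or above, so River Otter is at level 1 + 3 = 4.
Every consumer has at least one prey at level 3 or below, so none exceeds level 4.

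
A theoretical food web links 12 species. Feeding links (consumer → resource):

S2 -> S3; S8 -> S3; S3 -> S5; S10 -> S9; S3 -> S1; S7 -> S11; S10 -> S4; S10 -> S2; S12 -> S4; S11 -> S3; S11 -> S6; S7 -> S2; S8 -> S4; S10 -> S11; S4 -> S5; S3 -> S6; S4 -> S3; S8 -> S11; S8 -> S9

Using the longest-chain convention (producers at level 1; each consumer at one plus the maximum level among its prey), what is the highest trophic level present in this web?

4

Producers (level 1): S1, S9, S6, S5.
S1 → S3 → S4 → S12 gives S12 level 4.
No species has a prey at level 4, so no species reaches level 5.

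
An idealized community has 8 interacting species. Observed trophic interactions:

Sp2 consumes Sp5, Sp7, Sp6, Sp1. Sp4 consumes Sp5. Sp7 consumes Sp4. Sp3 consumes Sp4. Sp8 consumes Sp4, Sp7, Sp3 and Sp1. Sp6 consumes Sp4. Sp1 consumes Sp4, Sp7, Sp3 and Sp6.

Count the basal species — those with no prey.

Basal species (no prey listed): Sp5.
Count: 1.

1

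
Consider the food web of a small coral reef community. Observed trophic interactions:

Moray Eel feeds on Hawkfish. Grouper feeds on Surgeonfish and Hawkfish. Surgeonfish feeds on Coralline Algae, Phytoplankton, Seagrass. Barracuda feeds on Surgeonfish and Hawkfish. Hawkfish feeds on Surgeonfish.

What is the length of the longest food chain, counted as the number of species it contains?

4 species

One longest chain: Seagrass → Surgeonfish → Hawkfish → Moray Eel.
It has 4 species and 3 links.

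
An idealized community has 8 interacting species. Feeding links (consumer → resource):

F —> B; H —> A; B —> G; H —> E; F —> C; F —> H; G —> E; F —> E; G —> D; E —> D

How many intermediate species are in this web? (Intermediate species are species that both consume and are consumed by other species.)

4

Intermediate species (has both prey and predators): E, H, G, B.
Count: 4.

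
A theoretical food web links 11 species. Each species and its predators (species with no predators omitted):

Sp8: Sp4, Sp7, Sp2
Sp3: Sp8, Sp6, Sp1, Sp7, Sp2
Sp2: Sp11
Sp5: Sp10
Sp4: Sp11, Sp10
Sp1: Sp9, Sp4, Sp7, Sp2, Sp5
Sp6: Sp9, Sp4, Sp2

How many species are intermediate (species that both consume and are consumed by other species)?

6

Intermediate species (has both prey and predators): Sp8, Sp6, Sp1, Sp4, Sp2, Sp5.
Count: 6.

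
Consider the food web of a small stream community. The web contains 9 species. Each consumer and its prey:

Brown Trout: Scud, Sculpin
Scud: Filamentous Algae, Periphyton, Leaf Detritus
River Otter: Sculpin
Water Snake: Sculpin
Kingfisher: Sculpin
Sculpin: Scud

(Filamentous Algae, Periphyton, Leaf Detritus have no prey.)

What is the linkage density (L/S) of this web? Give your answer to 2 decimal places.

There are L = 9 links among S = 9 species.
L/S = 9/9 = 1.0000 ≈ 1.00.

L/S = 1.00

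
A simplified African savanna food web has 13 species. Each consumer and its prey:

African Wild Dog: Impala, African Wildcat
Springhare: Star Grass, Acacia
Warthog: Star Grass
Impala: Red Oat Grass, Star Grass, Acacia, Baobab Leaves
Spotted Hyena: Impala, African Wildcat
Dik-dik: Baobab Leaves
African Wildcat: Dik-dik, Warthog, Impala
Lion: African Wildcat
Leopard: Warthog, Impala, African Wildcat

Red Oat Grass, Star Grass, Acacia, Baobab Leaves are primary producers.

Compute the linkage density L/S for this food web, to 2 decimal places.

There are L = 19 links among S = 13 species.
L/S = 19/13 = 1.4615 ≈ 1.46.

L/S = 1.46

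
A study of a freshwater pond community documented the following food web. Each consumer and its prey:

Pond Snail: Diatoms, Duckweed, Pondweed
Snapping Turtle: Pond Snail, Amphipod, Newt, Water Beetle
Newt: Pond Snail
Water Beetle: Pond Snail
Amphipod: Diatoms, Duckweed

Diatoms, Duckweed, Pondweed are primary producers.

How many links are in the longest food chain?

One longest chain: Diatoms → Pond Snail → Newt → Snapping Turtle.
It has 4 species and 3 links.

3 links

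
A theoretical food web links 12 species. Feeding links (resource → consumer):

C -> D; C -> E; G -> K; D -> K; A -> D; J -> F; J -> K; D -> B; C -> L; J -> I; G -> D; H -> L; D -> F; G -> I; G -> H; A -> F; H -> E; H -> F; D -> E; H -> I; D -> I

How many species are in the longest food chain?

3 species

One longest chain: G → H → E.
It has 3 species and 2 links.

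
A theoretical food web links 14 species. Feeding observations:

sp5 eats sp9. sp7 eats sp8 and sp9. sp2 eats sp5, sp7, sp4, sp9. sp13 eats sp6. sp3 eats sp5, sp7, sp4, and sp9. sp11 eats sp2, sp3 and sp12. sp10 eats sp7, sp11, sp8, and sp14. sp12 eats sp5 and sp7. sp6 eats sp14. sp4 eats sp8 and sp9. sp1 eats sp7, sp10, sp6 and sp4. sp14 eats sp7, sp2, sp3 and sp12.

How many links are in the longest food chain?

5 links

One longest chain: sp9 → sp5 → sp12 → sp14 → sp6 → sp13.
It has 6 species and 5 links.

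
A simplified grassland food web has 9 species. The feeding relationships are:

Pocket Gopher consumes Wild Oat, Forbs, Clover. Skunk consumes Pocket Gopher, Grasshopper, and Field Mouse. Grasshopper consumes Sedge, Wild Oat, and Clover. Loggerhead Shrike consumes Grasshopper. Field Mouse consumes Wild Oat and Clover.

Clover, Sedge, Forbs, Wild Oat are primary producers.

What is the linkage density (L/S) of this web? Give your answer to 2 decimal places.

There are L = 12 links among S = 9 species.
L/S = 12/9 = 1.3333 ≈ 1.33.

L/S = 1.33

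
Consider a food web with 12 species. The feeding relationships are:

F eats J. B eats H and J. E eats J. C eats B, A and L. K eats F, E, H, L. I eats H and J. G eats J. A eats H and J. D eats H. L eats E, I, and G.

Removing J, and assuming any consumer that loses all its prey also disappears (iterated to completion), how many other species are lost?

3

Remove J.
Round 1: F (all prey gone), E (all prey gone), G (all prey gone) → extinct.
No further losses. Total secondary extinctions: 3.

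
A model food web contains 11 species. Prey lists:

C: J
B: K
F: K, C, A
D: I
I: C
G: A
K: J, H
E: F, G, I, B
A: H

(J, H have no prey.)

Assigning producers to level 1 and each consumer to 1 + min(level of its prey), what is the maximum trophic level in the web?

Producers (level 1): J, H.
Following each consumer down to its lowest-level prey: J → K → B → E (levels 1 through 4).
All prey of E (B 3, F 3, G 3, I 3) are at level 3 or above, so E is at level 1 + 3 = 4.
Every consumer has at least one prey at level 3 or below, so none exceeds level 4.

4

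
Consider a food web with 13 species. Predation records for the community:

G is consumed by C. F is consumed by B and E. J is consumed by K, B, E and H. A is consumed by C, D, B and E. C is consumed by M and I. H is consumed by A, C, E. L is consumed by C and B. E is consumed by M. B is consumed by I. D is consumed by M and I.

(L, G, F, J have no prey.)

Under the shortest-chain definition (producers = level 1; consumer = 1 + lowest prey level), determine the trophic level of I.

L is a producer → level 1.
C eats L → level 2.
I eats C → level 3.
No prey of I is below level 2, so 3 is the minimum.

Trophic level 3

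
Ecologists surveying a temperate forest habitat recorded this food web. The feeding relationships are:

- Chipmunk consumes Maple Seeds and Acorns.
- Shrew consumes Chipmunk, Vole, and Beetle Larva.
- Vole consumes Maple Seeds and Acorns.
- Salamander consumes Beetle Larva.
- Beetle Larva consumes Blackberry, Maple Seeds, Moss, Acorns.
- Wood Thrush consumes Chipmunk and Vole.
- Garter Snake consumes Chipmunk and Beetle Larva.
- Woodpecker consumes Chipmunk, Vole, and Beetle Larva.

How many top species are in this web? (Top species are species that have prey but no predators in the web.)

5

Top species (has prey, but nothing eats it): Salamander, Shrew, Woodpecker, Wood Thrush, Garter Snake.
Count: 5.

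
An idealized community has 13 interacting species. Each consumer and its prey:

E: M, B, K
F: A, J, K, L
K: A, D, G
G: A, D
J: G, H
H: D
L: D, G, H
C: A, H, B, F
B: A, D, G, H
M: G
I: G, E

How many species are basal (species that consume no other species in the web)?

2

Basal species (no prey listed): A, D.
Count: 2.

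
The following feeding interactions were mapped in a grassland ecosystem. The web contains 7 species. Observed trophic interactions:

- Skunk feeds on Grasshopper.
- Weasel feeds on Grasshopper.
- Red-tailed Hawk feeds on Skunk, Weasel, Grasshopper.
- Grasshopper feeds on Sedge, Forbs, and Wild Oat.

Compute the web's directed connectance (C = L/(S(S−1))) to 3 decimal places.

The web has S = 7 species and L = 8 feeding links.
C = L / (S(S−1)) = 8 / 42 = 0.1905 ≈ 0.190.

C = 0.190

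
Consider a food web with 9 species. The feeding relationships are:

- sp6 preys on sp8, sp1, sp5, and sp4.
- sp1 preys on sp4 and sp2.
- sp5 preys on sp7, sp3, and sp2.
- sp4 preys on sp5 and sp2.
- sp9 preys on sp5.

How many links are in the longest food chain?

One longest chain: sp2 → sp5 → sp4 → sp1 → sp6.
It has 5 species and 4 links.

4 links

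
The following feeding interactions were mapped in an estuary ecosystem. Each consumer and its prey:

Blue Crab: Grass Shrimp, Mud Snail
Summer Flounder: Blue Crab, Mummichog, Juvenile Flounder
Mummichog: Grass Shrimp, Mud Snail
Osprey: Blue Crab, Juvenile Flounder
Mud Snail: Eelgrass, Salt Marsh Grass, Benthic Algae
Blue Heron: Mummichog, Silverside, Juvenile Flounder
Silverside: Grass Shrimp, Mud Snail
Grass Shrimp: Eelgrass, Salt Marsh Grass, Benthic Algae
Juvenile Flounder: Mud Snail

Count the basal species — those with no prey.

3

Basal species (no prey listed): Eelgrass, Salt Marsh Grass, Benthic Algae.
Count: 3.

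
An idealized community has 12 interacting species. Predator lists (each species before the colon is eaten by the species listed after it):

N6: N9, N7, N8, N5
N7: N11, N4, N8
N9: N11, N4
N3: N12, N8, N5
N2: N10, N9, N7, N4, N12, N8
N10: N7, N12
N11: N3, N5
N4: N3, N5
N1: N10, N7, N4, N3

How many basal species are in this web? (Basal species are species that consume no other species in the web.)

Basal species (no prey listed): N2, N1, N6.
Count: 3.

3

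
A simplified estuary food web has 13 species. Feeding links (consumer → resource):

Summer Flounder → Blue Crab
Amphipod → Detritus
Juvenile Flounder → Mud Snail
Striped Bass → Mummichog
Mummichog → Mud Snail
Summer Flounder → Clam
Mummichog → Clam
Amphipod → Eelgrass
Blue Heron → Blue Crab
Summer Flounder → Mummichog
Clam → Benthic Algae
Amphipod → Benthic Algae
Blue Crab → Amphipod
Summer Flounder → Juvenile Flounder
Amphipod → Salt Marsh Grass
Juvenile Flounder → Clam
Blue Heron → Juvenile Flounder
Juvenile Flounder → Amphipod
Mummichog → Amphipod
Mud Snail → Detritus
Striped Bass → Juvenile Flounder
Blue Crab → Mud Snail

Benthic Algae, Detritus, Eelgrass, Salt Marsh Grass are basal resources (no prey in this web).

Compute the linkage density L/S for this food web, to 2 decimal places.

There are L = 22 links among S = 13 species.
L/S = 22/13 = 1.6923 ≈ 1.69.

L/S = 1.69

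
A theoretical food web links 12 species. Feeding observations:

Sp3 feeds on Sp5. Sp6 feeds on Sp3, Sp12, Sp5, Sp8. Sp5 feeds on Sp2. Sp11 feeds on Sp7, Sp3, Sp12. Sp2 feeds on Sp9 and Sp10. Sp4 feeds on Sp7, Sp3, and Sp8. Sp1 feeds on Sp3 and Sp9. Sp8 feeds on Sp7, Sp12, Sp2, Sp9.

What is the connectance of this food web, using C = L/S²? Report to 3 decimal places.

C = 0.139

The web has S = 12 species and L = 20 feeding links.
C = L / S² = 20 / 144 = 0.1389 ≈ 0.139.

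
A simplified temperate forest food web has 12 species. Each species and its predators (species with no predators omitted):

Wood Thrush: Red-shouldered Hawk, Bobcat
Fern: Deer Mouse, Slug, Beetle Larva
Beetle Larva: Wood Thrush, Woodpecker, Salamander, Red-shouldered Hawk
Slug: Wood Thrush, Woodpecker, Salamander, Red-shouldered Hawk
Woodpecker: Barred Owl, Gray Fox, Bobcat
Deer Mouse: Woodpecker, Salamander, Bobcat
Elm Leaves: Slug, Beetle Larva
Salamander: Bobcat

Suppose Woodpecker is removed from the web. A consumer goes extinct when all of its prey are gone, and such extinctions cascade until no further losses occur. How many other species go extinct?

Remove Woodpecker.
Round 1: Barred Owl (all prey gone), Gray Fox (all prey gone) → extinct.
No further losses. Total secondary extinctions: 2.

2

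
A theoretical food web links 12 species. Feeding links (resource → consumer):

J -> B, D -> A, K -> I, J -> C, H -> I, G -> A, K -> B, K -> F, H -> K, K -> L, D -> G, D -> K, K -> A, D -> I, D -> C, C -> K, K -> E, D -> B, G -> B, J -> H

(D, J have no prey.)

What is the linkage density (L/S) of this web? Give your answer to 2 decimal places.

There are L = 20 links among S = 12 species.
L/S = 20/12 = 1.6667 ≈ 1.67.

L/S = 1.67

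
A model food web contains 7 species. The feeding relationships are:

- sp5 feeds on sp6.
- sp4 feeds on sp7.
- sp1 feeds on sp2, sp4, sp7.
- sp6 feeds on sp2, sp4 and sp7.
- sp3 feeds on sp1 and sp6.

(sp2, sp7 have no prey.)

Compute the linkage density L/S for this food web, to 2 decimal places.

There are L = 10 links among S = 7 species.
L/S = 10/7 = 1.4286 ≈ 1.43.

L/S = 1.43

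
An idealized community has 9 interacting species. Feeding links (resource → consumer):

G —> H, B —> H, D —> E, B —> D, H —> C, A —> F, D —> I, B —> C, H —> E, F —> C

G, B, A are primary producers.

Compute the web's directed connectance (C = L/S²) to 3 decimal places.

The web has S = 9 species and L = 10 feeding links.
C = L / S² = 10 / 81 = 0.1235 ≈ 0.123.

C = 0.123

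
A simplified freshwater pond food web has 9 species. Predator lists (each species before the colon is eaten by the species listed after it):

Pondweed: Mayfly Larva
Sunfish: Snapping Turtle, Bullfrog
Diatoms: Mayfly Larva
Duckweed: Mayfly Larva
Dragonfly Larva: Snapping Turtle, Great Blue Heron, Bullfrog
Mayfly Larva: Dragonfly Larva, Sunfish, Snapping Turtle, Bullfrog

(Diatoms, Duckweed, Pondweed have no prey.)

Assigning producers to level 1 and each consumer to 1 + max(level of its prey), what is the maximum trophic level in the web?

Producers (level 1): Diatoms, Duckweed, Pondweed.
Diatoms → Mayfly Larva → Dragonfly Larva → Bullfrog gives Bullfrog level 4.
No species has a prey at level 4, so no species reaches level 5.

4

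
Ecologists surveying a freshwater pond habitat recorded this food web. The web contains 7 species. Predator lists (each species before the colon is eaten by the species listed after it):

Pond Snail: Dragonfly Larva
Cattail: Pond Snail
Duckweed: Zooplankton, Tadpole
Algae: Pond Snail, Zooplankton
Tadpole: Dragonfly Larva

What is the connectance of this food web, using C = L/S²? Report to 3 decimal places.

C = 0.143

The web has S = 7 species and L = 7 feeding links.
C = L / S² = 7 / 49 = 0.1429 ≈ 0.143.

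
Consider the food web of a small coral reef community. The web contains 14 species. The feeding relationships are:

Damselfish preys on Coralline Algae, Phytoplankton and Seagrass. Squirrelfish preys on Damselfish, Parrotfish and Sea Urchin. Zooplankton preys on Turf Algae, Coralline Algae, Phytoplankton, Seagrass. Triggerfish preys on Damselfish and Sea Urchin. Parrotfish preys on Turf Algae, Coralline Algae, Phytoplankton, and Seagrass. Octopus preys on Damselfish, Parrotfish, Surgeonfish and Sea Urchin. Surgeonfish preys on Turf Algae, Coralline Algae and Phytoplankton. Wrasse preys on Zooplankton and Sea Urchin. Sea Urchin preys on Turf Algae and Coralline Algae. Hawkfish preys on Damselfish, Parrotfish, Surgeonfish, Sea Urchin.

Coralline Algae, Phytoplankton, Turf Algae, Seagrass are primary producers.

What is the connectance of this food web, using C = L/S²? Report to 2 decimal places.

The web has S = 14 species and L = 31 feeding links.
C = L / S² = 31 / 196 = 0.1582 ≈ 0.16.

C = 0.16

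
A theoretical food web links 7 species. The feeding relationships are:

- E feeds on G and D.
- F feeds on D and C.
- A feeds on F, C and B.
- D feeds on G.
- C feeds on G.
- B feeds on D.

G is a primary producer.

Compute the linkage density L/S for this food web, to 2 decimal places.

There are L = 10 links among S = 7 species.
L/S = 10/7 = 1.4286 ≈ 1.43.

L/S = 1.43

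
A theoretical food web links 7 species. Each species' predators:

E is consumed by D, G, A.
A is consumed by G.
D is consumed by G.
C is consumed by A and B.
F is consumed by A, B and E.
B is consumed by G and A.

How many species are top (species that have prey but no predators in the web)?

1

Top species (has prey, but nothing eats it): G.
Count: 1.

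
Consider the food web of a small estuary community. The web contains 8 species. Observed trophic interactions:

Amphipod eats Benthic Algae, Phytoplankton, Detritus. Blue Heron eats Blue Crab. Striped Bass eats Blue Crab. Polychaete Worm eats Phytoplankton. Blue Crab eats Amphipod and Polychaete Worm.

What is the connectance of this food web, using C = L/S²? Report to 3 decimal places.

C = 0.125

The web has S = 8 species and L = 8 feeding links.
C = L / S² = 8 / 64 = 0.1250 ≈ 0.125.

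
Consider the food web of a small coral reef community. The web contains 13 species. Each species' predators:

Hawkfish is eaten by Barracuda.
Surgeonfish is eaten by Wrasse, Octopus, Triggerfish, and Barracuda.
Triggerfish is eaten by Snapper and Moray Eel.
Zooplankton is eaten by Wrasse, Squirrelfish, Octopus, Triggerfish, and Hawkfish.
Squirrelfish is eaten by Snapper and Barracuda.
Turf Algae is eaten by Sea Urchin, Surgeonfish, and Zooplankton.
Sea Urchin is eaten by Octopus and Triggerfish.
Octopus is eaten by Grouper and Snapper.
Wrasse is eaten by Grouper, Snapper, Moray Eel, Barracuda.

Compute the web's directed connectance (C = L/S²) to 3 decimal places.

C = 0.148

The web has S = 13 species and L = 25 feeding links.
C = L / S² = 25 / 169 = 0.1479 ≈ 0.148.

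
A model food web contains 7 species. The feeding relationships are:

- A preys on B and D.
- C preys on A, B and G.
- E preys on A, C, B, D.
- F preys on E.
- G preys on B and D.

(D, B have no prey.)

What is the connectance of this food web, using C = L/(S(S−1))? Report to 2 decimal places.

The web has S = 7 species and L = 12 feeding links.
C = L / (S(S−1)) = 12 / 42 = 0.2857 ≈ 0.29.

C = 0.29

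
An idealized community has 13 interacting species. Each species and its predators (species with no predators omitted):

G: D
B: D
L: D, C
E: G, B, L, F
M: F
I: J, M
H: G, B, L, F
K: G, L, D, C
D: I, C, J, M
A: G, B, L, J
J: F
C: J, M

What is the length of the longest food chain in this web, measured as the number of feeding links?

One longest chain: E → G → D → I → J → F.
It has 6 species and 5 links.

5 links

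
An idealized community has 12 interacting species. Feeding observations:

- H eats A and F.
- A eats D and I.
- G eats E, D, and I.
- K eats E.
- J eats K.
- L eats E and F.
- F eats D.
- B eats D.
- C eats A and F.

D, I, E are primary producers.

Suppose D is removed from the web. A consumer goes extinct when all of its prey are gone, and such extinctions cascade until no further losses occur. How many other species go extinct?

Remove D.
Round 1: F (all prey gone), B (all prey gone) → extinct.
No further losses. Total secondary extinctions: 2.

2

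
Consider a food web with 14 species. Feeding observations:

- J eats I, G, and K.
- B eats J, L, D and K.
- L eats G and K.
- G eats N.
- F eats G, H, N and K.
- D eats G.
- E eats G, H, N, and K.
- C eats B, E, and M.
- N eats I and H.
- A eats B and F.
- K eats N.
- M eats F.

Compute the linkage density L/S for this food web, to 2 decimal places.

There are L = 28 links among S = 14 species.
L/S = 28/14 = 2.0000 ≈ 2.00.

L/S = 2.00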